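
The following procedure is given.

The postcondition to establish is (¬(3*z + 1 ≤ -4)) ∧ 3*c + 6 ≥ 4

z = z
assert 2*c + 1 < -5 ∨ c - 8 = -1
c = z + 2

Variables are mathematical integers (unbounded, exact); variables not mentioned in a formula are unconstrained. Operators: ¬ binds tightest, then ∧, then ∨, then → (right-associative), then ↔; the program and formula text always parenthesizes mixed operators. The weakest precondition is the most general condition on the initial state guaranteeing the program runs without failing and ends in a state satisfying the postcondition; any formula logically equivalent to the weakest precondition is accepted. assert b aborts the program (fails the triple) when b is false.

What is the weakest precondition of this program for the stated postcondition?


Working backward. After the program, the postcondition (¬(3*z + 1 ≤ -4)) ∧ 3*c + 6 ≥ 4 must hold; in canonical form it is (¬(3*z ≤ -5)) ∧ 3*c ≥ -2.
Before c := z + 2: (¬(3*z ≤ -5)) ∧ 3*z ≥ -8
Before assert 2*c + 1 < -5 ∨ c - 8 = -1: (2*c < -6 ∨ c = 7) ∧ (¬(3*z ≤ -5)) ∧ 3*z ≥ -8
Before z := z: (2*c < -6 ∨ c = 7) ∧ (¬(3*z ≤ -5)) ∧ 3*z ≥ -8
Answer: WP = (2*c < -6 ∨ c = 7) ∧ (¬(3*z ≤ -5)) ∧ 3*z ≥ -8


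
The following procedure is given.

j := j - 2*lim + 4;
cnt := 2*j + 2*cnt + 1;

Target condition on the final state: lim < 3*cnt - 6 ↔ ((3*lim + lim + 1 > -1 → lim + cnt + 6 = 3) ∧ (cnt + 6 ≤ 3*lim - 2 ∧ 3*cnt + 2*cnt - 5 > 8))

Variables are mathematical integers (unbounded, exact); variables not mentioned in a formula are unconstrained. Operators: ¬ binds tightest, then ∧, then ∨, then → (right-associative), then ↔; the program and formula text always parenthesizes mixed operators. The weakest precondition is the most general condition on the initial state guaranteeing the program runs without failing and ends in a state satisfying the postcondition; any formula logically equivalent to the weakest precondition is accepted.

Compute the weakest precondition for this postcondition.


Working backward. After the program, the postcondition lim < 3*cnt - 6 ↔ ((3*lim + lim + 1 > -1 → lim + cnt + 6 = 3) ∧ (cnt + 6 ≤ 3*lim - 2 ∧ 3*cnt + 2*cnt - 5 > 8)) must hold; in canonical form it is lim < 3*cnt - 6 ↔ ((4*lim > -2 → cnt + lim = -3) ∧ cnt ≤ 3*lim - 8 ∧ 5*cnt > 13).
Before cnt := 2*j + 2*cnt + 1: lim < 6*cnt + 6*j - 3 ↔ ((4*lim > -2 → 2*cnt + 2*j + lim = -4) ∧ 2*cnt + 2*j ≤ 3*lim - 9 ∧ 10*cnt + 10*j > 8)
Before j := j - 2*lim + 4: 13*lim < 6*cnt + 6*j + 21 ↔ ((4*lim > -2 → 2*cnt + 2*j = 3*lim - 12) ∧ 2*cnt + 2*j ≤ 7*lim - 17 ∧ 10*cnt + 10*j > 20*lim - 32)
Answer: WP = 13*lim < 6*cnt + 6*j + 21 ↔ ((4*lim > -2 → 2*cnt + 2*j = 3*lim - 12) ∧ 2*cnt + 2*j ≤ 7*lim - 17 ∧ 10*cnt + 10*j > 20*lim - 32)


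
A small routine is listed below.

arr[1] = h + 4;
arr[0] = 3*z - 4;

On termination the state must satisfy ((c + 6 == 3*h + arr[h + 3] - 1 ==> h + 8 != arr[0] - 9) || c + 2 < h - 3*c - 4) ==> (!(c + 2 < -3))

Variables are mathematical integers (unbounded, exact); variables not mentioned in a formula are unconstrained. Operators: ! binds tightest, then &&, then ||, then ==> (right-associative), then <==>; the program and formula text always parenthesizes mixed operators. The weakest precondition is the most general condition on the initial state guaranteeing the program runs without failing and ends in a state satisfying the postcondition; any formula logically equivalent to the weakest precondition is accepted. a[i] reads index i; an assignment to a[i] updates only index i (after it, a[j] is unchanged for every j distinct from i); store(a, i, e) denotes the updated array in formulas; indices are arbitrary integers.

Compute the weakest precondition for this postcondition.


Working backward. After the program, the postcondition ((c + 6 == 3*h + arr[h + 3] - 1 ==> h + 8 != arr[0] - 9) || c + 2 < h - 3*c - 4) ==> (!(c + 2 < -3)) must hold; in canonical form it is ((c == arr[h + 3] + 3*h - 7 ==> h != arr[0] - 17) || 4*c < h - 6) ==> (!(c < -5)).
Before arr[0] := 3*z - 4: ((c == store(arr, 0, 3*z - 4)[h + 3] + 3*h - 7 ==> h != 3*z - 21) || 4*c < h - 6) ==> (!(c < -5))
Before arr[1] := h + 4: ((c == store(store(arr, 1, h + 4), 0, 3*z - 4)[h + 3] + 3*h - 7 ==> h != 3*z - 21) || 4*c < h - 6) ==> (!(c < -5))
Answer: WP = ((c == store(store(arr, 1, h + 4), 0, 3*z - 4)[h + 3] + 3*h - 7 ==> h != 3*z - 21) || 4*c < h - 6) ==> (!(c < -5))


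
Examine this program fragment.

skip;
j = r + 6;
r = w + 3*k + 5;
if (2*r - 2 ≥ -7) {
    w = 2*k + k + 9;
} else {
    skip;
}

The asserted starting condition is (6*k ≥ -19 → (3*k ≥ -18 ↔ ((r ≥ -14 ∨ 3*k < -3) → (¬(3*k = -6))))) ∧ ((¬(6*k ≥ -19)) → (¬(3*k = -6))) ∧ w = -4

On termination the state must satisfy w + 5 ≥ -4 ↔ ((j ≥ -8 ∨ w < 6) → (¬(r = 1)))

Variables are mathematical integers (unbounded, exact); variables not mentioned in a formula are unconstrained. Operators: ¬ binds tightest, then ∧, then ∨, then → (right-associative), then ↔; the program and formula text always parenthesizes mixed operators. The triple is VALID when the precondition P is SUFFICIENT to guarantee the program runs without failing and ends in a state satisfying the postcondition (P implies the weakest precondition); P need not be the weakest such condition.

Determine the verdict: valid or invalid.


Working backward. After the program, the postcondition w + 5 ≥ -4 ↔ ((j ≥ -8 ∨ w < 6) → (¬(r = 1))) must hold; in canonical form it is w ≥ -9 ↔ ((j ≥ -8 ∨ w < 6) → (¬(r = 1))).
Then branch requires 3*k ≥ -18 ↔ ((j ≥ -8 ∨ 3*k < -3) → (¬(r = 1))); else branch requires w ≥ -9 ↔ ((j ≥ -8 ∨ w < 6) → (¬(r = 1))).
Before the if: (2*r ≥ -5 → (3*k ≥ -18 ↔ ((j ≥ -8 ∨ 3*k < -3) → (¬(r = 1))))) ∧ ((¬(2*r ≥ -5)) → (w ≥ -9 ↔ ((j ≥ -8 ∨ w < 6) → (¬(r = 1)))))
Before r := w + 3*k + 5: (6*k + 2*w ≥ -15 → (3*k ≥ -18 ↔ ((j ≥ -8 ∨ 3*k < -3) → (¬(3*k + w = -4))))) ∧ ((¬(6*k + 2*w ≥ -15)) → (w ≥ -9 ↔ ((j ≥ -8 ∨ w < 6) → (¬(3*k + w = -4)))))
Before j := r + 6: (6*k + 2*w ≥ -15 → (3*k ≥ -18 ↔ ((r ≥ -14 ∨ 3*k < -3) → (¬(3*k + w = -4))))) ∧ ((¬(6*k + 2*w ≥ -15)) → (w ≥ -9 ↔ ((r ≥ -14 ∨ w < 6) → (¬(3*k + w = -4)))))
Before skip: (6*k + 2*w ≥ -15 → (3*k ≥ -18 ↔ ((r ≥ -14 ∨ 3*k < -3) → (¬(3*k + w = -4))))) ∧ ((¬(6*k + 2*w ≥ -15)) → (w ≥ -9 ↔ ((r ≥ -14 ∨ w < 6) → (¬(3*k + w = -4)))))
The weakest precondition is (6*k + 2*w ≥ -15 → (3*k ≥ -18 ↔ ((r ≥ -14 ∨ 3*k < -3) → (¬(3*k + w = -4))))) ∧ ((¬(6*k + 2*w ≥ -15)) → (w ≥ -9 ↔ ((r ≥ -14 ∨ w < 6) → (¬(3*k + w = -4))))).
Check whether (6*k ≥ -19 → (3*k ≥ -18 ↔ ((r ≥ -14 ∨ 3*k < -3) → (¬(3*k = -6))))) ∧ ((¬(6*k ≥ -19)) → (¬(3*k = -6))) ∧ w = -4 implies it.
Countermodel: at the initial state k = 0, r = -14, w = -4, the precondition holds but the weakest precondition fails.
Answer: invalid


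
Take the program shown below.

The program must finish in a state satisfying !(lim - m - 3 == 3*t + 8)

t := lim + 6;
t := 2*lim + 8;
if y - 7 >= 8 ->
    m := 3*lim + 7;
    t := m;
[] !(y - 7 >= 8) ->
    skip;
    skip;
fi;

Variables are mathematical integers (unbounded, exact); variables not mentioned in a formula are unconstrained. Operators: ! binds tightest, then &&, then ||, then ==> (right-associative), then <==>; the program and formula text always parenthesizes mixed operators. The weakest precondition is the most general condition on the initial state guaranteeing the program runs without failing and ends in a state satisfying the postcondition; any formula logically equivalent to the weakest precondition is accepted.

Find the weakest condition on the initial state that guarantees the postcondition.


Working backward. After the program, the postcondition !(lim - m - 3 == 3*t + 8) must hold; in canonical form it is !(lim == m + 3*t + 11).
Then branch requires !(11*lim == -39); else branch requires !(lim == m + 3*t + 11).
Before the if: (y >= 15 ==> (!(11*lim == -39))) && ((!(y >= 15)) ==> (!(lim == m + 3*t + 11)))
Before t := 2*lim + 8: (y >= 15 ==> (!(11*lim == -39))) && ((!(y >= 15)) ==> (!(5*lim + m == -35)))
Before t := lim + 6: (y >= 15 ==> (!(11*lim == -39))) && ((!(y >= 15)) ==> (!(5*lim + m == -35)))
Answer: WP = (y >= 15 ==> (!(11*lim == -39))) && ((!(y >= 15)) ==> (!(5*lim + m == -35)))


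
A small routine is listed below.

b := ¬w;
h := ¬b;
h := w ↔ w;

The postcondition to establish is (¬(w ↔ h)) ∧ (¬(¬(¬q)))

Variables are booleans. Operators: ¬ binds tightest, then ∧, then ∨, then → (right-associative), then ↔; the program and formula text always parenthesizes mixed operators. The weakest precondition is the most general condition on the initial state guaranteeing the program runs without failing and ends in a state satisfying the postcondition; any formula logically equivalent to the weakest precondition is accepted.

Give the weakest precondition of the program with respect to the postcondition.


Working backward. After the program, the postcondition (¬(w ↔ h)) ∧ (¬(¬(¬q))) must hold; in canonical form it is (¬(w ↔ h)) ∧ (¬q).
Before h := w ↔ w: (¬w) ∧ (¬q)
Before h := ¬b: (¬w) ∧ (¬q)
Before b := ¬w: (¬w) ∧ (¬q)
Answer: WP = (¬w) ∧ (¬q)


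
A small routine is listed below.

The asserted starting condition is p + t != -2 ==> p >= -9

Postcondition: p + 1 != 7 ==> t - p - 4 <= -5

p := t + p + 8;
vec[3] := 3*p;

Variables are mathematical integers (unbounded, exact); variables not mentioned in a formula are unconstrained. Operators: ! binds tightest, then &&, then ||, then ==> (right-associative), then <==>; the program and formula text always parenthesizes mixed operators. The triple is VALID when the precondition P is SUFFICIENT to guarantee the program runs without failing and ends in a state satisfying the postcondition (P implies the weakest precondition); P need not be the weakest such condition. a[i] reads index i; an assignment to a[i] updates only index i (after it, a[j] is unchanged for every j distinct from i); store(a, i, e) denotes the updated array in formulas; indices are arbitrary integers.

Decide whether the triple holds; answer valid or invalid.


Working backward. After the program, the postcondition p + 1 != 7 ==> t - p - 4 <= -5 must hold; in canonical form it is p != 6 ==> t <= p - 1.
Before vec[3] := 3*p: p != 6 ==> t <= p - 1
Before p := t + p + 8: p + t != -2 ==> p >= -7
The weakest precondition is p + t != -2 ==> p >= -7.
Check whether p + t != -2 ==> p >= -9 implies it.
Countermodel: at the initial state p = -9, t = 8, the precondition holds but the weakest precondition fails.
Answer: invalid


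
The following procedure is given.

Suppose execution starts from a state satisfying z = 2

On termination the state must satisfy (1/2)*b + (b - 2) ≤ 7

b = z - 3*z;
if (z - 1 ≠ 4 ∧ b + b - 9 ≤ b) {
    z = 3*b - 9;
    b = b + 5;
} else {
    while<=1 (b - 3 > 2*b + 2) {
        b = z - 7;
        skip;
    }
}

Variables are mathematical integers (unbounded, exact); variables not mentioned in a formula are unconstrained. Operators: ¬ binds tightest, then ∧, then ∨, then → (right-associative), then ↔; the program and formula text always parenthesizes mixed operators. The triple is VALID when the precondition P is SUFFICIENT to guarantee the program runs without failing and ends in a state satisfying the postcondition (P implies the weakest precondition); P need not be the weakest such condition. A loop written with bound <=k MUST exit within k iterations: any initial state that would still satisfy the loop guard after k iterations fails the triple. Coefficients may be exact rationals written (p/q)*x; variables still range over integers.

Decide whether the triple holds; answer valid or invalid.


Working backward. After the program, the postcondition (1/2)*b + (b - 2) ≤ 7 must hold; in canonical form it is (3/2)*b ≤ 9.
Then branch requires (3/2)*b ≤ 3/2; else branch requires (b < -5 → ((¬(z < 2)) ∧ (3/2)*z ≤ 39/2)) ∧ ((¬(b < -5)) → (3/2)*b ≤ 9).
Before the if: ((z ≠ 5 ∧ b ≤ 9) → (3/2)*b ≤ 3/2) ∧ ((¬(z ≠ 5 ∧ b ≤ 9)) → ((b < -5 → ((¬(z < 2)) ∧ (3/2)*z ≤ 39/2)) ∧ ((¬(b < -5)) → (3/2)*b ≤ 9)))
Before b := z - 3*z: ((z ≠ 5 ∧ 2*z ≥ -9) → 3*z ≥ -3/2) ∧ ((¬(z ≠ 5 ∧ 2*z ≥ -9)) → ((2*z > 5 → ((¬(z < 2)) ∧ (3/2)*z ≤ 39/2)) ∧ ((¬(2*z > 5)) → 3*z ≥ -9)))
The weakest precondition is ((z ≠ 5 ∧ 2*z ≥ -9) → 3*z ≥ -3/2) ∧ ((¬(z ≠ 5 ∧ 2*z ≥ -9)) → ((2*z > 5 → ((¬(z < 2)) ∧ (3/2)*z ≤ 39/2)) ∧ ((¬(2*z > 5)) → 3*z ≥ -9))).
Check whether z = 2 implies it.
Every state satisfying the precondition satisfies the weakest precondition: the implication holds.
Answer: valid


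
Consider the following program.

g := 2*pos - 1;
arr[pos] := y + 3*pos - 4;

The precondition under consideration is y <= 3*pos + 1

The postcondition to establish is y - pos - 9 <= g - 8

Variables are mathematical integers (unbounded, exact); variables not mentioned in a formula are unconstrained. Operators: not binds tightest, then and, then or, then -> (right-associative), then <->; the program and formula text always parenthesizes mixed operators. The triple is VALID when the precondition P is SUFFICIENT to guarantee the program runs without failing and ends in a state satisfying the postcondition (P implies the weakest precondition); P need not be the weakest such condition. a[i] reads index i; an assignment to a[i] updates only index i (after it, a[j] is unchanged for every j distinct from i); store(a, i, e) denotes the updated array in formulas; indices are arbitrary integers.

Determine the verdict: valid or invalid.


Working backward. After the program, the postcondition y - pos - 9 <= g - 8 must hold; in canonical form it is y <= g + pos + 1.
Before arr[pos] := y + 3*pos - 4: y <= g + pos + 1
Before g := 2*pos - 1: y <= 3*pos
The weakest precondition is y <= 3*pos.
Check whether y <= 3*pos + 1 implies it.
Countermodel: at the initial state pos = -1, y = -2, the precondition holds but the weakest precondition fails.
Answer: invalid


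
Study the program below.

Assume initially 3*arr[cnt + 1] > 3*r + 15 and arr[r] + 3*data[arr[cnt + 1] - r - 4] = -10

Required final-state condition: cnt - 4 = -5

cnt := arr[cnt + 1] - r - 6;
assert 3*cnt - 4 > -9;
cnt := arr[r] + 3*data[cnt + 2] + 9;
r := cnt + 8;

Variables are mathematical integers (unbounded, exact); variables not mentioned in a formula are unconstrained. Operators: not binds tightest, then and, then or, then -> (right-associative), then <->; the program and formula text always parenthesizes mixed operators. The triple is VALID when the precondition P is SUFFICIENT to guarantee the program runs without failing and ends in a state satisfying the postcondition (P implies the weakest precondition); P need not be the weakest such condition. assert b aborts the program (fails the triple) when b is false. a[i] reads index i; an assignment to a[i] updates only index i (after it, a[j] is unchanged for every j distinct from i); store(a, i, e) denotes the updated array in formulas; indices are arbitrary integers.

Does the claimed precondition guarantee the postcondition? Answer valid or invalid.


Working backward. After the program, the postcondition cnt - 4 = -5 must hold; in canonical form it is cnt = -1.
Before r := cnt + 8: cnt = -1
Before cnt := arr[r] + 3*data[cnt + 2] + 9: arr[r] + 3*data[cnt + 2] = -10
Before assert 3*cnt - 4 > -9: 3*cnt > -5 and arr[r] + 3*data[cnt + 2] = -10
Before cnt := arr[cnt + 1] - r - 6: 3*arr[cnt + 1] > 3*r + 13 and arr[r] + 3*data[arr[cnt + 1] - r - 4] = -10
The weakest precondition is 3*arr[cnt + 1] > 3*r + 13 and arr[r] + 3*data[arr[cnt + 1] - r - 4] = -10.
Check whether 3*arr[cnt + 1] > 3*r + 15 and arr[r] + 3*data[arr[cnt + 1] - r - 4] = -10 implies it.
Every state satisfying the precondition satisfies the weakest precondition: the implication holds.
Answer: valid


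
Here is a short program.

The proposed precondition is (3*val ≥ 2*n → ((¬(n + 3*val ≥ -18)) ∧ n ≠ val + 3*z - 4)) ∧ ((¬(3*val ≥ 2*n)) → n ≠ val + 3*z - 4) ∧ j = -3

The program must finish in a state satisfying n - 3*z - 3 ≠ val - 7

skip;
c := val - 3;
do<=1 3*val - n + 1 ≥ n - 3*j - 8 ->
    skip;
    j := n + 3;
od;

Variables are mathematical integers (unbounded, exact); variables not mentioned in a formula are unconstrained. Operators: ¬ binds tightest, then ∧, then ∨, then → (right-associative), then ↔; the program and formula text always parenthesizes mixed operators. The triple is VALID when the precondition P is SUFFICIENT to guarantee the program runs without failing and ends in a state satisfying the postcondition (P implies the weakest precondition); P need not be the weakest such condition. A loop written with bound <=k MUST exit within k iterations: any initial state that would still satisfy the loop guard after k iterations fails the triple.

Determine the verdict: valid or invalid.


Working backward. After the program, the postcondition n - 3*z - 3 ≠ val - 7 must hold; in canonical form it is n ≠ val + 3*z - 4.
Before the loop (bound <=1), unroll the exhaustion recursion (WP_0 = exit-now case; WP_j = one more guarded iteration, up to j = 1):
  WP_0: (¬(3*j + 3*val ≥ 2*n - 9)) ∧ n ≠ val + 3*z - 4
  WP_1: (3*j + 3*val ≥ 2*n - 9 → ((¬(n + 3*val ≥ -18)) ∧ n ≠ val + 3*z - 4)) ∧ ((¬(3*j + 3*val ≥ 2*n - 9)) → n ≠ val + 3*z - 4)
So before the loop: (3*j + 3*val ≥ 2*n - 9 → ((¬(n + 3*val ≥ -18)) ∧ n ≠ val + 3*z - 4)) ∧ ((¬(3*j + 3*val ≥ 2*n - 9)) → n ≠ val + 3*z - 4)
Before c := val - 3: (3*j + 3*val ≥ 2*n - 9 → ((¬(n + 3*val ≥ -18)) ∧ n ≠ val + 3*z - 4)) ∧ ((¬(3*j + 3*val ≥ 2*n - 9)) → n ≠ val + 3*z - 4)
Before skip: (3*j + 3*val ≥ 2*n - 9 → ((¬(n + 3*val ≥ -18)) ∧ n ≠ val + 3*z - 4)) ∧ ((¬(3*j + 3*val ≥ 2*n - 9)) → n ≠ val + 3*z - 4)
The weakest precondition is (3*j + 3*val ≥ 2*n - 9 → ((¬(n + 3*val ≥ -18)) ∧ n ≠ val + 3*z - 4)) ∧ ((¬(3*j + 3*val ≥ 2*n - 9)) → n ≠ val + 3*z - 4).
Check whether (3*val ≥ 2*n → ((¬(n + 3*val ≥ -18)) ∧ n ≠ val + 3*z - 4)) ∧ ((¬(3*val ≥ 2*n)) → n ≠ val + 3*z - 4) ∧ j = -3 implies it.
Every state satisfying the precondition satisfies the weakest precondition: the implication holds.
Answer: valid


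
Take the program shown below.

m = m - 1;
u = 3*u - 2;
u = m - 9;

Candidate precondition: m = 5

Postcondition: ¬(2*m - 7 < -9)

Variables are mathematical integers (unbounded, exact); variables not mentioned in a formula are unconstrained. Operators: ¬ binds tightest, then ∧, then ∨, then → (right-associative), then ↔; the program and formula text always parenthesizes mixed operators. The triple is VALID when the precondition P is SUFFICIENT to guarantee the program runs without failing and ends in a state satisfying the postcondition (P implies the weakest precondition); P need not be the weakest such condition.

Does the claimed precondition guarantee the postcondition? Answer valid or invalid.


Working backward. After the program, the postcondition ¬(2*m - 7 < -9) must hold; in canonical form it is ¬(2*m < -2).
Before u := m - 9: ¬(2*m < -2)
Before u := 3*u - 2: ¬(2*m < -2)
Before m := m - 1: ¬(2*m < 0)
The weakest precondition is ¬(2*m < 0).
Check whether m = 5 implies it.
Every state satisfying the precondition satisfies the weakest precondition: the implication holds.
Answer: valid


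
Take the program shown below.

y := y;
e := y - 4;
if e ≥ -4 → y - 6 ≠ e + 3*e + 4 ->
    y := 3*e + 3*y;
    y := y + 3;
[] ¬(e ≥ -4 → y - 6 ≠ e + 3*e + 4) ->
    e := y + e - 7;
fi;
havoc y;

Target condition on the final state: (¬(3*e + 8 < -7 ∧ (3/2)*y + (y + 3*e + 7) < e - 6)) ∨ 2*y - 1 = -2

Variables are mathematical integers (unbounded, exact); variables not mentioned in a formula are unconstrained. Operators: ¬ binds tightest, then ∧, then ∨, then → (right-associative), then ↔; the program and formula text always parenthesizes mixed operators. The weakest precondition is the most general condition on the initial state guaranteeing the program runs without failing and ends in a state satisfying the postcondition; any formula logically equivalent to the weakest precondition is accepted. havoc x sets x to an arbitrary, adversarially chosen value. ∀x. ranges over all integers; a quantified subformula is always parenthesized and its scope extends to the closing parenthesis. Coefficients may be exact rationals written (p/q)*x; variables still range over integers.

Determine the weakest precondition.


Working backward. After the program, the postcondition (¬(3*e + 8 < -7 ∧ (3/2)*y + (y + 3*e + 7) < e - 6)) ∨ 2*y - 1 = -2 must hold; in canonical form it is (¬(3*e < -15 ∧ 2*e + (5/2)*y < -13)) ∨ 2*y = -1.
Before havoc y: ∀y_1. ((¬(3*e < -15 ∧ 2*e + (5/2)*y_1 < -13)) ∨ 2*y_1 = -1)
Then branch requires ∀y_1. ((¬(3*e < -15 ∧ 2*e + (5/2)*y_1 < -13)) ∨ 2*y_1 = -1); else branch requires ∀y_1. ((¬(3*e + 3*y < 6 ∧ 2*e + 2*y + (5/2)*y_1 < 1)) ∨ 2*y_1 = -1).
Before the if: ((e ≥ -4 → y ≠ 4*e + 10) → (∀y_1. ((¬(3*e < -15 ∧ 2*e + (5/2)*y_1 < -13)) ∨ 2*y_1 = -1))) ∧ ((¬(e ≥ -4 → y ≠ 4*e + 10)) → (∀y_1. ((¬(3*e + 3*y < 6 ∧ 2*e + 2*y + (5/2)*y_1 < 1)) ∨ 2*y_1 = -1)))
Before e := y - 4: ((y ≥ 0 → 3*y ≠ 6) → (∀y_1. ((¬(3*y < -3 ∧ 2*y + (5/2)*y_1 < -5)) ∨ 2*y_1 = -1))) ∧ ((¬(y ≥ 0 → 3*y ≠ 6)) → (∀y_1. ((¬(6*y < 18 ∧ 4*y + (5/2)*y_1 < 9)) ∨ 2*y_1 = -1)))
Before y := y: ((y ≥ 0 → 3*y ≠ 6) → (∀y_1. ((¬(3*y < -3 ∧ 2*y + (5/2)*y_1 < -5)) ∨ 2*y_1 = -1))) ∧ ((¬(y ≥ 0 → 3*y ≠ 6)) → (∀y_1. ((¬(6*y < 18 ∧ 4*y + (5/2)*y_1 < 9)) ∨ 2*y_1 = -1)))
Answer: WP = ((y ≥ 0 → 3*y ≠ 6) → (∀y_1. ((¬(3*y < -3 ∧ 2*y + (5/2)*y_1 < -5)) ∨ 2*y_1 = -1))) ∧ ((¬(y ≥ 0 → 3*y ≠ 6)) → (∀y_1. ((¬(6*y < 18 ∧ 4*y + (5/2)*y_1 < 9)) ∨ 2*y_1 = -1)))


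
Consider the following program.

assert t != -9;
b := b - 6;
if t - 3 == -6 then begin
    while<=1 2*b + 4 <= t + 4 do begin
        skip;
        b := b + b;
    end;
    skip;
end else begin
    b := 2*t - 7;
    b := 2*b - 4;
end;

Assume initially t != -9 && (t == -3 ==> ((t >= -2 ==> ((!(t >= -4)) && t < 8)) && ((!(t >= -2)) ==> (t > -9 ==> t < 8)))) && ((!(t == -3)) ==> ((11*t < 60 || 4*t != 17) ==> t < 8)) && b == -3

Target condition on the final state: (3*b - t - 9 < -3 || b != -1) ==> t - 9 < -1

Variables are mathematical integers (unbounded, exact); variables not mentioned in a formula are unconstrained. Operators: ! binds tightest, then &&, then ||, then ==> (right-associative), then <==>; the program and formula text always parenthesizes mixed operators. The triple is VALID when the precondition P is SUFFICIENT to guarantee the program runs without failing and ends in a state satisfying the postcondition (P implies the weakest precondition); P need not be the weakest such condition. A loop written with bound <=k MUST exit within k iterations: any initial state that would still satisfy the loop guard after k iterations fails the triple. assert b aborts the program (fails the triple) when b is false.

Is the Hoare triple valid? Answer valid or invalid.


Working backward. After the program, the postcondition (3*b - t - 9 < -3 || b != -1) ==> t - 9 < -1 must hold; in canonical form it is (3*b < t + 6 || b != -1) ==> t < 8.
Then branch requires (2*b <= t ==> ((!(4*b <= t)) && ((6*b < t + 6 || 2*b != -1) ==> t < 8))) && ((!(2*b <= t)) ==> ((3*b < t + 6 || b != -1) ==> t < 8)); else branch requires (11*t < 60 || 4*t != 17) ==> t < 8.
Before the if: (t == -3 ==> ((2*b <= t ==> ((!(4*b <= t)) && ((6*b < t + 6 || 2*b != -1) ==> t < 8))) && ((!(2*b <= t)) ==> ((3*b < t + 6 || b != -1) ==> t < 8)))) && ((!(t == -3)) ==> ((11*t < 60 || 4*t != 17) ==> t < 8))
Before b := b - 6: (t == -3 ==> ((2*b <= t + 12 ==> ((!(4*b <= t + 24)) && ((6*b < t + 42 || 2*b != 11) ==> t < 8))) && ((!(2*b <= t + 12)) ==> ((3*b < t + 24 || b != 5) ==> t < 8)))) && ((!(t == -3)) ==> ((11*t < 60 || 4*t != 17) ==> t < 8))
Before assert t != -9: t != -9 && (t == -3 ==> ((2*b <= t + 12 ==> ((!(4*b <= t + 24)) && ((6*b < t + 42 || 2*b != 11) ==> t < 8))) && ((!(2*b <= t + 12)) ==> ((3*b < t + 24 || b != 5) ==> t < 8)))) && ((!(t == -3)) ==> ((11*t < 60 || 4*t != 17) ==> t < 8))
The weakest precondition is t != -9 && (t == -3 ==> ((2*b <= t + 12 ==> ((!(4*b <= t + 24)) && ((6*b < t + 42 || 2*b != 11) ==> t < 8))) && ((!(2*b <= t + 12)) ==> ((3*b < t + 24 || b != 5) ==> t < 8)))) && ((!(t == -3)) ==> ((11*t < 60 || 4*t != 17) ==> t < 8)).
Check whether t != -9 && (t == -3 ==> ((t >= -2 ==> ((!(t >= -4)) && t < 8)) && ((!(t >= -2)) ==> (t > -9 ==> t < 8)))) && ((!(t == -3)) ==> ((11*t < 60 || 4*t != 17) ==> t < 8)) && b == -3 implies it.
Countermodel: at the initial state b = -3, t = -3, the precondition holds but the weakest precondition fails.
Answer: invalid


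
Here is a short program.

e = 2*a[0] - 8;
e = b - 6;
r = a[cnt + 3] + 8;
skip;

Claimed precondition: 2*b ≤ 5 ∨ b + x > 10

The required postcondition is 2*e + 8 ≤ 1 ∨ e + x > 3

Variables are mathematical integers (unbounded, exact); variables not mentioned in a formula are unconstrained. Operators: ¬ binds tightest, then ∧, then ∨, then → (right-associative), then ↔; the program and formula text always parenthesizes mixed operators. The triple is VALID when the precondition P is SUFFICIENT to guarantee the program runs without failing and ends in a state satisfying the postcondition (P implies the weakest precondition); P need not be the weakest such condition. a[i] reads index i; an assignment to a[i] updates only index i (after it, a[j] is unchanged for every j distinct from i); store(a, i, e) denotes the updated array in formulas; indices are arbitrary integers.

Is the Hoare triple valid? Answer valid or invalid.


Working backward. After the program, the postcondition 2*e + 8 ≤ 1 ∨ e + x > 3 must hold; in canonical form it is 2*e ≤ -7 ∨ e + x > 3.
Before skip: 2*e ≤ -7 ∨ e + x > 3
Before r := a[cnt + 3] + 8: 2*e ≤ -7 ∨ e + x > 3
Before e := b - 6: 2*b ≤ 5 ∨ b + x > 9
Before e := 2*a[0] - 8: 2*b ≤ 5 ∨ b + x > 9
The weakest precondition is 2*b ≤ 5 ∨ b + x > 9.
Check whether 2*b ≤ 5 ∨ b + x > 10 implies it.
Every state satisfying the precondition satisfies the weakest precondition: the implication holds.
Answer: valid


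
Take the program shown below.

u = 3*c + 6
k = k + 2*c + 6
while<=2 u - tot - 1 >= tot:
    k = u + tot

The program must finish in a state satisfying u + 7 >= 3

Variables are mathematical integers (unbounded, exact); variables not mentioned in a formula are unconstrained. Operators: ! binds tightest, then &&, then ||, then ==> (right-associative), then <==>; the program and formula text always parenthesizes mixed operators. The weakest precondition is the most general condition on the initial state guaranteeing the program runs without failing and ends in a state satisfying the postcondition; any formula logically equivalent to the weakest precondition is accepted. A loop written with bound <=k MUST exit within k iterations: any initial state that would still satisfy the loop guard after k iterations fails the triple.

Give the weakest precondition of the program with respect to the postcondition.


Working backward. After the program, the postcondition u + 7 >= 3 must hold; in canonical form it is u >= -4.
Before the loop (bound <=2), unroll the exhaustion recursion (WP_0 = exit-now case; WP_j = one more guarded iteration, up to j = 2):
  WP_0: (!(u >= 2*tot + 1)) && u >= -4
  WP_1: (u >= 2*tot + 1 ==> ((!(u >= 2*tot + 1)) && u >= -4)) && ((!(u >= 2*tot + 1)) ==> u >= -4)
  WP_2: (u >= 2*tot + 1 ==> ((u >= 2*tot + 1 ==> ((!(u >= 2*tot + 1)) && u >= -4)) && ((!(u >= 2*tot + 1)) ==> u >= -4))) && ((!(u >= 2*tot + 1)) ==> u >= -4)
So before the loop: (u >= 2*tot + 1 ==> ((u >= 2*tot + 1 ==> ((!(u >= 2*tot + 1)) && u >= -4)) && ((!(u >= 2*tot + 1)) ==> u >= -4))) && ((!(u >= 2*tot + 1)) ==> u >= -4)
Before k := k + 2*c + 6: (u >= 2*tot + 1 ==> ((u >= 2*tot + 1 ==> ((!(u >= 2*tot + 1)) && u >= -4)) && ((!(u >= 2*tot + 1)) ==> u >= -4))) && ((!(u >= 2*tot + 1)) ==> u >= -4)
Before u := 3*c + 6: (3*c >= 2*tot - 5 ==> ((3*c >= 2*tot - 5 ==> ((!(3*c >= 2*tot - 5)) && 3*c >= -10)) && ((!(3*c >= 2*tot - 5)) ==> 3*c >= -10))) && ((!(3*c >= 2*tot - 5)) ==> 3*c >= -10)
Answer: WP = (3*c >= 2*tot - 5 ==> ((3*c >= 2*tot - 5 ==> ((!(3*c >= 2*tot - 5)) && 3*c >= -10)) && ((!(3*c >= 2*tot - 5)) ==> 3*c >= -10))) && ((!(3*c >= 2*tot - 5)) ==> 3*c >= -10)


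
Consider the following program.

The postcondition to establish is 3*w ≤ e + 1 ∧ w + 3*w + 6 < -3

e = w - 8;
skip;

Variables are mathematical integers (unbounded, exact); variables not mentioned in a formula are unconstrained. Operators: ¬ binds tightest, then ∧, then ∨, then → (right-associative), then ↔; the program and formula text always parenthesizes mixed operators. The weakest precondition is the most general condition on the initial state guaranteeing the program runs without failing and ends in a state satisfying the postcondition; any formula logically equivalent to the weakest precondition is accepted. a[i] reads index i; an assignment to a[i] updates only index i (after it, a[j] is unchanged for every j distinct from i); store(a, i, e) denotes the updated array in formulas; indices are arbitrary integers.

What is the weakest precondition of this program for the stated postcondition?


Working backward. After the program, the postcondition 3*w ≤ e + 1 ∧ w + 3*w + 6 < -3 must hold; in canonical form it is 3*w ≤ e + 1 ∧ 4*w < -9.
Before skip: 3*w ≤ e + 1 ∧ 4*w < -9
Before e := w - 8: 2*w ≤ -7 ∧ 4*w < -9
Answer: WP = 2*w ≤ -7 ∧ 4*w < -9


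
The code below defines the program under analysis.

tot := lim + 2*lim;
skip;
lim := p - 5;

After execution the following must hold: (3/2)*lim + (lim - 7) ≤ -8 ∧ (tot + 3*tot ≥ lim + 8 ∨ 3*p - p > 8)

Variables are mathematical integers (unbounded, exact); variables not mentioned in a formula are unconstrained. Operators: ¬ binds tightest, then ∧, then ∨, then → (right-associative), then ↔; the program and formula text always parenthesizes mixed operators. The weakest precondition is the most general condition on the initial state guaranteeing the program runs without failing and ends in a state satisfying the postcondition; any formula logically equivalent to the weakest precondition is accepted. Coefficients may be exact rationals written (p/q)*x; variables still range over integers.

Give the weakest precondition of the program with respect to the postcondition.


Working backward. After the program, the postcondition (3/2)*lim + (lim - 7) ≤ -8 ∧ (tot + 3*tot ≥ lim + 8 ∨ 3*p - p > 8) must hold; in canonical form it is (5/2)*lim ≤ -1 ∧ (4*tot ≥ lim + 8 ∨ 2*p > 8).
Before lim := p - 5: (5/2)*p ≤ 23/2 ∧ (4*tot ≥ p + 3 ∨ 2*p > 8)
Before skip: (5/2)*p ≤ 23/2 ∧ (4*tot ≥ p + 3 ∨ 2*p > 8)
Before tot := lim + 2*lim: (5/2)*p ≤ 23/2 ∧ (12*lim ≥ p + 3 ∨ 2*p > 8)
Answer: WP = (5/2)*p ≤ 23/2 ∧ (12*lim ≥ p + 3 ∨ 2*p > 8)


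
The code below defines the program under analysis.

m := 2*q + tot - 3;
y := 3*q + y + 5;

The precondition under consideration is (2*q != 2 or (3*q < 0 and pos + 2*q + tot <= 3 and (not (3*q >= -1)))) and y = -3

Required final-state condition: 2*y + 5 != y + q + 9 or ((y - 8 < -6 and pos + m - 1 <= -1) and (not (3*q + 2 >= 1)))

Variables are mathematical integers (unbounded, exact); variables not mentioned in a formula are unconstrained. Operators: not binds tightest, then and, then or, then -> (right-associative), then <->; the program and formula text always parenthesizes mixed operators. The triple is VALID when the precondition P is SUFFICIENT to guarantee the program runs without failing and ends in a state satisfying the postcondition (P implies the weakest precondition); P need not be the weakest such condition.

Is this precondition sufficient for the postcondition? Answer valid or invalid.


Working backward. After the program, the postcondition 2*y + 5 != y + q + 9 or ((y - 8 < -6 and pos + m - 1 <= -1) and (not (3*q + 2 >= 1))) must hold; in canonical form it is y != q + 4 or (y < 2 and m + pos <= 0 and (not (3*q >= -1))).
Before y := 3*q + y + 5: 2*q + y != -1 or (3*q + y < -3 and m + pos <= 0 and (not (3*q >= -1)))
Before m := 2*q + tot - 3: 2*q + y != -1 or (3*q + y < -3 and pos + 2*q + tot <= 3 and (not (3*q >= -1)))
The weakest precondition is 2*q + y != -1 or (3*q + y < -3 and pos + 2*q + tot <= 3 and (not (3*q >= -1))).
Check whether (2*q != 2 or (3*q < 0 and pos + 2*q + tot <= 3 and (not (3*q >= -1)))) and y = -3 implies it.
Every state satisfying the precondition satisfies the weakest precondition: the implication holds.
Answer: valid


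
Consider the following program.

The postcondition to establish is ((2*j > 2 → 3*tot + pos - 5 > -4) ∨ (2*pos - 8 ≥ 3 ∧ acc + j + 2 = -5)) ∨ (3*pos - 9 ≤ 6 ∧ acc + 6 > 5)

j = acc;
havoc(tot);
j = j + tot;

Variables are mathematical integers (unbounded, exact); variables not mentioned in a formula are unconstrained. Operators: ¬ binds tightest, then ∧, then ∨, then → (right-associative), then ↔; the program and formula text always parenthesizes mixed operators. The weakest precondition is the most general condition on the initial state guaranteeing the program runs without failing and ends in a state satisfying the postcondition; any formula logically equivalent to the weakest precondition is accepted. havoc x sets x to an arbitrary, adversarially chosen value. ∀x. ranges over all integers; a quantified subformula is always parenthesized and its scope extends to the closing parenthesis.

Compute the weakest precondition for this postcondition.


Working backward. After the program, the postcondition ((2*j > 2 → 3*tot + pos - 5 > -4) ∨ (2*pos - 8 ≥ 3 ∧ acc + j + 2 = -5)) ∨ (3*pos - 9 ≤ 6 ∧ acc + 6 > 5) must hold; in canonical form it is (2*j > 2 → pos + 3*tot > 1) ∨ (2*pos ≥ 11 ∧ acc + j = -7) ∨ (3*pos ≤ 15 ∧ acc > -1).
Before j := j + tot: (2*j + 2*tot > 2 → pos + 3*tot > 1) ∨ (2*pos ≥ 11 ∧ acc + j + tot = -7) ∨ (3*pos ≤ 15 ∧ acc > -1)
Before havoc tot: ∀tot_1. ((2*j + 2*tot_1 > 2 → pos + 3*tot_1 > 1) ∨ (2*pos ≥ 11 ∧ acc + j + tot_1 = -7) ∨ (3*pos ≤ 15 ∧ acc > -1))
Before j := acc: ∀tot_1. ((2*acc + 2*tot_1 > 2 → pos + 3*tot_1 > 1) ∨ (2*pos ≥ 11 ∧ 2*acc + tot_1 = -7) ∨ (3*pos ≤ 15 ∧ acc > -1))
Answer: WP = ∀tot_1. ((2*acc + 2*tot_1 > 2 → pos + 3*tot_1 > 1) ∨ (2*pos ≥ 11 ∧ 2*acc + tot_1 = -7) ∨ (3*pos ≤ 15 ∧ acc > -1))


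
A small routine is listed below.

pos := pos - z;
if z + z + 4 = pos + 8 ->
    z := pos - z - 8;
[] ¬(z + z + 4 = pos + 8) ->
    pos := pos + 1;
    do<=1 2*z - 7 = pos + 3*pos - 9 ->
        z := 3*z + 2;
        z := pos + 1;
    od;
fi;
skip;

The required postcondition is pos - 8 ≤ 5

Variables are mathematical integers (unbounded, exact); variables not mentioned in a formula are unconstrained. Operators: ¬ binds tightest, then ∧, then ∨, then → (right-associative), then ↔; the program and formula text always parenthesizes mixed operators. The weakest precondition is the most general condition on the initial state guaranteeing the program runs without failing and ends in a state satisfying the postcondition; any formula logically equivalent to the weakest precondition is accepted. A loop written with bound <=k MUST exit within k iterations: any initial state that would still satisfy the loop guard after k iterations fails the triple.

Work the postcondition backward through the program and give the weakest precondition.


Working backward. After the program, the postcondition pos - 8 ≤ 5 must hold; in canonical form it is pos ≤ 13.
Before skip: pos ≤ 13
Then branch requires pos ≤ 13; else branch requires (2*z = 4*pos + 2 → ((¬(2*pos = 2)) ∧ pos ≤ 12)) ∧ ((¬(2*z = 4*pos + 2)) → pos ≤ 12).
Before the if: (2*z = pos + 4 → pos ≤ 13) ∧ ((¬(2*z = pos + 4)) → ((2*z = 4*pos + 2 → ((¬(2*pos = 2)) ∧ pos ≤ 12)) ∧ ((¬(2*z = 4*pos + 2)) → pos ≤ 12)))
Before pos := pos - z: (3*z = pos + 4 → pos ≤ z + 13) ∧ ((¬(3*z = pos + 4)) → ((6*z = 4*pos + 2 → ((¬(2*pos = 2*z + 2)) ∧ pos ≤ z + 12)) ∧ ((¬(6*z = 4*pos + 2)) → pos ≤ z + 12)))
Answer: WP = (3*z = pos + 4 → pos ≤ z + 13) ∧ ((¬(3*z = pos + 4)) → ((6*z = 4*pos + 2 → ((¬(2*pos = 2*z + 2)) ∧ pos ≤ z + 12)) ∧ ((¬(6*z = 4*pos + 2)) → pos ≤ z + 12)))


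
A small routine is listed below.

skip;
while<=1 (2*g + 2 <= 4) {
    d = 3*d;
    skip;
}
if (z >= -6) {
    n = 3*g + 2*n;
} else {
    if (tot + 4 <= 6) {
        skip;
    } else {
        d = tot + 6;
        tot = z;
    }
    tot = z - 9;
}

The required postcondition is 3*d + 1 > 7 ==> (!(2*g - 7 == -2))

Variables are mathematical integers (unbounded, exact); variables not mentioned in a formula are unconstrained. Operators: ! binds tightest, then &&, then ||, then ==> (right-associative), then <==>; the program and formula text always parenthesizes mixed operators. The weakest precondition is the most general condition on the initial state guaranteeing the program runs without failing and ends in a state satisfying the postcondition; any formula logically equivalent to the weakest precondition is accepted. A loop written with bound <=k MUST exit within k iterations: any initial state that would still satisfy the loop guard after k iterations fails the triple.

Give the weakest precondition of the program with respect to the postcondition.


Working backward. After the program, the postcondition 3*d + 1 > 7 ==> (!(2*g - 7 == -2)) must hold; in canonical form it is 3*d > 6 ==> (!(2*g == 5)).
Then branch requires 3*d > 6 ==> (!(2*g == 5)); else branch requires (tot <= 2 ==> (3*d > 6 ==> (!(2*g == 5)))) && ((!(tot <= 2)) ==> (3*tot > -12 ==> (!(2*g == 5)))).
Before the if: (z >= -6 ==> (3*d > 6 ==> (!(2*g == 5)))) && ((!(z >= -6)) ==> ((tot <= 2 ==> (3*d > 6 ==> (!(2*g == 5)))) && ((!(tot <= 2)) ==> (3*tot > -12 ==> (!(2*g == 5))))))
Before the loop (bound <=1), unroll the exhaustion recursion (WP_0 = exit-now case; WP_j = one more guarded iteration, up to j = 1):
  WP_0: (!(2*g <= 2)) && (z >= -6 ==> (3*d > 6 ==> (!(2*g == 5)))) && ((!(z >= -6)) ==> ((tot <= 2 ==> (3*d > 6 ==> (!(2*g == 5)))) && ((!(tot <= 2)) ==> (3*tot > -12 ==> (!(2*g == 5))))))
  WP_1: (2*g <= 2 ==> ((!(2*g <= 2)) && (z >= -6 ==> (9*d > 6 ==> (!(2*g == 5)))) && ((!(z >= -6)) ==> ((tot <= 2 ==> (9*d > 6 ==> (!(2*g == 5)))) && ((!(tot <= 2)) ==> (3*tot > -12 ==> (!(2*g == 5)))))))) && ((!(2*g <= 2)) ==> ((z >= -6 ==> (3*d > 6 ==> (!(2*g == 5)))) && ((!(z >= -6)) ==> ((tot <= 2 ==> (3*d > 6 ==> (!(2*g == 5)))) && ((!(tot <= 2)) ==> (3*tot > -12 ==> (!(2*g == 5))))))))
So before the loop: (2*g <= 2 ==> ((!(2*g <= 2)) && (z >= -6 ==> (9*d > 6 ==> (!(2*g == 5)))) && ((!(z >= -6)) ==> ((tot <= 2 ==> (9*d > 6 ==> (!(2*g == 5)))) && ((!(tot <= 2)) ==> (3*tot > -12 ==> (!(2*g == 5)))))))) && ((!(2*g <= 2)) ==> ((z >= -6 ==> (3*d > 6 ==> (!(2*g == 5)))) && ((!(z >= -6)) ==> ((tot <= 2 ==> (3*d > 6 ==> (!(2*g == 5)))) && ((!(tot <= 2)) ==> (3*tot > -12 ==> (!(2*g == 5))))))))
Before skip: (2*g <= 2 ==> ((!(2*g <= 2)) && (z >= -6 ==> (9*d > 6 ==> (!(2*g == 5)))) && ((!(z >= -6)) ==> ((tot <= 2 ==> (9*d > 6 ==> (!(2*g == 5)))) && ((!(tot <= 2)) ==> (3*tot > -12 ==> (!(2*g == 5)))))))) && ((!(2*g <= 2)) ==> ((z >= -6 ==> (3*d > 6 ==> (!(2*g == 5)))) && ((!(z >= -6)) ==> ((tot <= 2 ==> (3*d > 6 ==> (!(2*g == 5)))) && ((!(tot <= 2)) ==> (3*tot > -12 ==> (!(2*g == 5))))))))
Answer: WP = (2*g <= 2 ==> ((!(2*g <= 2)) && (z >= -6 ==> (9*d > 6 ==> (!(2*g == 5)))) && ((!(z >= -6)) ==> ((tot <= 2 ==> (9*d > 6 ==> (!(2*g == 5)))) && ((!(tot <= 2)) ==> (3*tot > -12 ==> (!(2*g == 5)))))))) && ((!(2*g <= 2)) ==> ((z >= -6 ==> (3*d > 6 ==> (!(2*g == 5)))) && ((!(z >= -6)) ==> ((tot <= 2 ==> (3*d > 6 ==> (!(2*g == 5)))) && ((!(tot <= 2)) ==> (3*tot > -12 ==> (!(2*g == 5))))))))


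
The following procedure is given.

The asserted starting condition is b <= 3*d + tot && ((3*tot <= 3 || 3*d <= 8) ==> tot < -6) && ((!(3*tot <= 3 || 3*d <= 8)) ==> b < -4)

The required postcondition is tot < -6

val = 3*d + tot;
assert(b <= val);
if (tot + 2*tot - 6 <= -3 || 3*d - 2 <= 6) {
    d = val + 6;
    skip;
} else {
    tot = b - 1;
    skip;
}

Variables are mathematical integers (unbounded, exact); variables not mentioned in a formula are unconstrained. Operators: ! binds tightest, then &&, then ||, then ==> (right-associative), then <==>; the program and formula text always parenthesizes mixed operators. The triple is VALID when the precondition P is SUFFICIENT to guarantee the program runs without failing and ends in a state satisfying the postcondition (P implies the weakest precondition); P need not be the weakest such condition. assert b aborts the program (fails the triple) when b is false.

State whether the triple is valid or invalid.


Working backward. After the program, tot < -6 must hold.
Then branch requires tot < -6; else branch requires b < -5.
Before the if: ((3*tot <= 3 || 3*d <= 8) ==> tot < -6) && ((!(3*tot <= 3 || 3*d <= 8)) ==> b < -5)
Before assert b <= val: b <= val && ((3*tot <= 3 || 3*d <= 8) ==> tot < -6) && ((!(3*tot <= 3 || 3*d <= 8)) ==> b < -5)
Before val := 3*d + tot: b <= 3*d + tot && ((3*tot <= 3 || 3*d <= 8) ==> tot < -6) && ((!(3*tot <= 3 || 3*d <= 8)) ==> b < -5)
The weakest precondition is b <= 3*d + tot && ((3*tot <= 3 || 3*d <= 8) ==> tot < -6) && ((!(3*tot <= 3 || 3*d <= 8)) ==> b < -5).
Check whether b <= 3*d + tot && ((3*tot <= 3 || 3*d <= 8) ==> tot < -6) && ((!(3*tot <= 3 || 3*d <= 8)) ==> b < -4) implies it.
Countermodel: at the initial state b = -5, d = 3, tot = 2, the precondition holds but the weakest precondition fails.
Answer: invalid
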